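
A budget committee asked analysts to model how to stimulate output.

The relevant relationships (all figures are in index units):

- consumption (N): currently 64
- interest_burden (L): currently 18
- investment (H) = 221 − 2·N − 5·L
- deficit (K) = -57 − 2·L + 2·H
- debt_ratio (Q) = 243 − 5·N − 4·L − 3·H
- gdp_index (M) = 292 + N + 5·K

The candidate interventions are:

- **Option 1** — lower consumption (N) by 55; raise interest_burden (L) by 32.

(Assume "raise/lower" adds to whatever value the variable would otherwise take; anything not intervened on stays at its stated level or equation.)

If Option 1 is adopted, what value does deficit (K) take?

Option 1 (N − 55, L + 32):
  N = 64 − 55 = 9
  L = 18 + 32 = 50
  H = 221 − 2·9 − 5·50 = -47
  K = -57 − 2·50 + 2·(-47) = -251

-251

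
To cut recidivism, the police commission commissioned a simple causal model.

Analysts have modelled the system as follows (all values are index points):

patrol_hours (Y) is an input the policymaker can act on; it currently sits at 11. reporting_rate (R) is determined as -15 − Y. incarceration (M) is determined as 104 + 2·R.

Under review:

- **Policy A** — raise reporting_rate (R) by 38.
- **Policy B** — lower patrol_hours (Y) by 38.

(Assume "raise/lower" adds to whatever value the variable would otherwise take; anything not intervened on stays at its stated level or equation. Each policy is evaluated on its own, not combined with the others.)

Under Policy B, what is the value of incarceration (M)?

128

Policy B (Y − 38):
  Y = 11 − 38 = -27
  R = -15 − (-27) = 12
  M = 104 + 2·12 = 128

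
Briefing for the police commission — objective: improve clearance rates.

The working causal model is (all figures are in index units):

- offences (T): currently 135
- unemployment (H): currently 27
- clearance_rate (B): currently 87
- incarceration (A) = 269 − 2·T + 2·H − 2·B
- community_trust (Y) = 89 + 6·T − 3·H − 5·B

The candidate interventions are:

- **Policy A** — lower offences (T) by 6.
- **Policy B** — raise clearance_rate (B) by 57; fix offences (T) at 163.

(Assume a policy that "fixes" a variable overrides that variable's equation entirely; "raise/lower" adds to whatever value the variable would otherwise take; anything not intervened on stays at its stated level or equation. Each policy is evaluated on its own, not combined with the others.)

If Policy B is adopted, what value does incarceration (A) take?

-291

Policy B (B + 57, T := 163):
  T = 163
  H = 27
  B = 87 + 57 = 144
  A = 269 − 2·163 + 2·27 − 2·144 = -291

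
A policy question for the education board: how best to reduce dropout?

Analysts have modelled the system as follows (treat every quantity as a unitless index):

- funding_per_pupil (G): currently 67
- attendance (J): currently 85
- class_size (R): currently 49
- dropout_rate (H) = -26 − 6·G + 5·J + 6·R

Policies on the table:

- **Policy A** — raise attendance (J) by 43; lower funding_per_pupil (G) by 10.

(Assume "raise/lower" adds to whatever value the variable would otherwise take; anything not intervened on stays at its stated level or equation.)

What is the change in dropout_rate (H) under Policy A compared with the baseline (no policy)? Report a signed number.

Baseline:
  G = 67
  J = 85
  R = 49
  H = -26 − 6·67 + 5·85 + 6·49 = 291
Policy A (J + 43, G − 10):
  G = 67 − 10 = 57
  J = 85 + 43 = 128
  R = 49
  H = -26 − 6·57 + 5·128 + 6·49 = 566
Change in H: 566 − 291 = 275

275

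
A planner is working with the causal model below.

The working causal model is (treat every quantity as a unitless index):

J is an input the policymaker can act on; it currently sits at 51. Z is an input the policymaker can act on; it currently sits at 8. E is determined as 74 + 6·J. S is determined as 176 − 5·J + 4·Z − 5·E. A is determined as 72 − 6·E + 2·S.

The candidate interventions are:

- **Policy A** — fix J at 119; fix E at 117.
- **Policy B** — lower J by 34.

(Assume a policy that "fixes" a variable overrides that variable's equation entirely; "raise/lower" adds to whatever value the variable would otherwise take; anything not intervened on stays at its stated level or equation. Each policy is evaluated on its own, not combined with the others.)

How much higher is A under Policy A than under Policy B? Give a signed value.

-76

Policy A (J := 119, E := 117):
  J = 119
  Z = 8
  E = 117
  S = 176 − 5·119 + 4·8 − 5·117 = -972
  A = 72 − 6·117 + 2·(-972) = -2574
Policy B (J − 34):
  J = 51 − 34 = 17
  Z = 8
  E = 74 + 6·17 = 176
  S = 176 − 5·17 + 4·8 − 5·176 = -757
  A = 72 − 6·176 + 2·(-757) = -2498
A: -2574 − (-2498) = -76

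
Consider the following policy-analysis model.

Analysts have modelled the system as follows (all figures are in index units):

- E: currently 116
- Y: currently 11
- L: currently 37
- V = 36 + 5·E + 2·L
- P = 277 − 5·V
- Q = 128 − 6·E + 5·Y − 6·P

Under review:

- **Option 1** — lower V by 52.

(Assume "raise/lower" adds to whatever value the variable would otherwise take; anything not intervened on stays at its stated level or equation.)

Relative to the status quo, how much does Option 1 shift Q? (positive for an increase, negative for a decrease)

-1560

Baseline:
  E = 116
  Y = 11
  L = 37
  V = 36 + 5·116 + 2·37 = 690
  P = 277 − 5·690 = -3173
  Q = 128 − 6·116 + 5·11 − 6·(-3173) = 18525
Option 1 (V − 52):
  E = 116
  Y = 11
  L = 37
  V = 36 + 5·116 + 2·37 (−52 from intervention) = 638
  P = 277 − 5·638 = -2913
  Q = 128 − 6·116 + 5·11 − 6·(-2913) = 16965
Change in Q: 16965 − 18525 = -1560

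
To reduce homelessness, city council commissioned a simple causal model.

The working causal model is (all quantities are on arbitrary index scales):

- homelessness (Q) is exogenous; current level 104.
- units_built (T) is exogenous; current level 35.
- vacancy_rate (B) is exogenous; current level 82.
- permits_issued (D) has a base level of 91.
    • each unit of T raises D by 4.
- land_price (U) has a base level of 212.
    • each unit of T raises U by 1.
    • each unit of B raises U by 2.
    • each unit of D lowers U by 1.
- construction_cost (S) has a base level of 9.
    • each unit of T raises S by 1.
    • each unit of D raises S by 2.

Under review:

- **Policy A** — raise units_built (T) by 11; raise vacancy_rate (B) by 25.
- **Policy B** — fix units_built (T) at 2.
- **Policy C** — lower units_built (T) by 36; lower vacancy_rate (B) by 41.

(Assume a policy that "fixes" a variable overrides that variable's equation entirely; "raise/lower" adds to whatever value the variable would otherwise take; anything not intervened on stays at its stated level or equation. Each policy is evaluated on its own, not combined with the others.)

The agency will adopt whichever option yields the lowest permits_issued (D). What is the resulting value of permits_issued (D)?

Policy A (T + 11, B + 25):
  T = 35 + 11 = 46
  D = 91 + 4·46 = 275
Policy B (T := 2):
  T = 2
  D = 91 + 4·2 = 99
Policy C (T − 36, B − 41):
  T = 35 − 36 = -1
  D = 91 + 4·(-1) = 87
Comparing — Policy A: D=275, Policy B: D=99, Policy C: D=87. Lowest is 87 (Policy C).

87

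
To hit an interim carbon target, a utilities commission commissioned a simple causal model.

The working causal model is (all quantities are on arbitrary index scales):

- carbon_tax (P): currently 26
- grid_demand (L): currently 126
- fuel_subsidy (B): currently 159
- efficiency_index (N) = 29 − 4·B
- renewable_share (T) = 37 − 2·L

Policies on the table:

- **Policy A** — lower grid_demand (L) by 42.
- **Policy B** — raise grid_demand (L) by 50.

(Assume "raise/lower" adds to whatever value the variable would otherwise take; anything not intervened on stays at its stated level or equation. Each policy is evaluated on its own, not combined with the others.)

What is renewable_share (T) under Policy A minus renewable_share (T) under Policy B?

Policy A (L − 42):
  L = 126 − 42 = 84
  T = 37 − 2·84 = -131
Policy B (L + 50):
  L = 126 + 50 = 176
  T = 37 − 2·176 = -315
T: -131 − (-315) = 184

184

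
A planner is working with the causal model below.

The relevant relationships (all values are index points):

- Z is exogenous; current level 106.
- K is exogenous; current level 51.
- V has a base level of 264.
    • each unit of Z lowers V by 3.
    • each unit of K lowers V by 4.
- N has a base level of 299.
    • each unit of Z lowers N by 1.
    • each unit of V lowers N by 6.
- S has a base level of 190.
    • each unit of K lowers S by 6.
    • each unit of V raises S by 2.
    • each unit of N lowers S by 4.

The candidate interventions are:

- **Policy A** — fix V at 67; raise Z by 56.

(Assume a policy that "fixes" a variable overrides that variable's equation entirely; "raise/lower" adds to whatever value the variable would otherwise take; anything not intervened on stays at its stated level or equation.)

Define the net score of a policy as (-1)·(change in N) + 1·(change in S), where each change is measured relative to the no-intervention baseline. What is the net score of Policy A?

10680

Baseline:
  Z = 106
  K = 51
  V = 264 − 3·106 − 4·51 = -258
  N = 299 − 106 − 6·(-258) = 1741
  S = 190 − 6·51 + 2·(-258) − 4·1741 = -7596
Policy A (V := 67, Z + 56):
  Z = 106 + 56 = 162
  K = 51
  V = 67
  N = 299 − 162 − 6·67 = -265
  S = 190 − 6·51 + 2·67 − 4·(-265) = 1078
ΔN = -265 − 1741 = -2006; ΔS = 1078 − (-7596) = 8674
Score = (-1)·(-2006) + 1·8674 = 10680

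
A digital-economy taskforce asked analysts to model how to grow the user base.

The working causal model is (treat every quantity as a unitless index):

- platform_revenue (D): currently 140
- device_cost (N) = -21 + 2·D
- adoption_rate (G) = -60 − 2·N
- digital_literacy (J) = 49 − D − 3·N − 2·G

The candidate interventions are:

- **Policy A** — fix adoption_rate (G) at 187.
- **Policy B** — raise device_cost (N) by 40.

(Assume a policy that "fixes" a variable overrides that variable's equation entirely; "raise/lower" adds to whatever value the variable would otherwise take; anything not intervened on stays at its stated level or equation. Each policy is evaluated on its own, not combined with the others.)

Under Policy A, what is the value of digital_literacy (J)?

-1242

Policy A (G := 187):
  D = 140
  N = -21 + 2·140 = 259
  G = 187
  J = 49 − 140 − 3·259 − 2·187 = -1242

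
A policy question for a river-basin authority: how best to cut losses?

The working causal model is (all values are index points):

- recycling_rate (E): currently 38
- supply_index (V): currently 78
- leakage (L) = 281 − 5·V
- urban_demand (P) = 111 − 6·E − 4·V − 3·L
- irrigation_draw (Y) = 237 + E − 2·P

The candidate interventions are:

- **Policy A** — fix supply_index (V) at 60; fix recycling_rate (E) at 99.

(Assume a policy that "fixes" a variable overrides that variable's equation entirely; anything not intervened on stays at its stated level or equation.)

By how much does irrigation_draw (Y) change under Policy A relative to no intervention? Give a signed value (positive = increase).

Baseline:
  E = 38
  V = 78
  L = 281 − 5·78 = -109
  P = 111 − 6·38 − 4·78 − 3·(-109) = -102
  Y = 237 + 38 − 2·(-102) = 479
Policy A (V := 60, E := 99):
  E = 99
  V = 60
  L = 281 − 5·60 = -19
  P = 111 − 6·99 − 4·60 − 3·(-19) = -666
  Y = 237 + 99 − 2·(-666) = 1668
Change in Y: 1668 − 479 = 1189

1189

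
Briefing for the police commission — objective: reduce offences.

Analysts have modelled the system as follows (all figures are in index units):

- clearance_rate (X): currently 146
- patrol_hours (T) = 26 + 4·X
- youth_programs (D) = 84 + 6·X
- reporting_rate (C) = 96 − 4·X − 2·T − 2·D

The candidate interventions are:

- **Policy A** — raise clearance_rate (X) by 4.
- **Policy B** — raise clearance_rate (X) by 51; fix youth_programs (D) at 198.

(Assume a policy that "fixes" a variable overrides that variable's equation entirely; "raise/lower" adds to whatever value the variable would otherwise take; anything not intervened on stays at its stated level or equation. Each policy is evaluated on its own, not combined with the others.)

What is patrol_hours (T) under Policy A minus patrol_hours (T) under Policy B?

Policy A (X + 4):
  X = 146 + 4 = 150
  T = 26 + 4·150 = 626
Policy B (X + 51, D := 198):
  X = 146 + 51 = 197
  T = 26 + 4·197 = 814
T: 626 − 814 = -188

-188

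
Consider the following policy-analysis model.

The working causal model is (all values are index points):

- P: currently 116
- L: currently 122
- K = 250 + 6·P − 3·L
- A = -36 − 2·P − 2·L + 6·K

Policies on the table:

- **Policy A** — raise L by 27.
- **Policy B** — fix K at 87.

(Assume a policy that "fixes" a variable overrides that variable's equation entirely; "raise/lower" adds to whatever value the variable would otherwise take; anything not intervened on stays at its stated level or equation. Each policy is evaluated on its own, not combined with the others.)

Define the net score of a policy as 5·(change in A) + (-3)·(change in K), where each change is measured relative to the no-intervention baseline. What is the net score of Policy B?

Baseline:
  P = 116
  L = 122
  K = 250 + 6·116 − 3·122 = 580
  A = -36 − 2·116 − 2·122 + 6·580 = 2968
Policy B (K := 87):
  P = 116
  L = 122
  K = 87
  A = -36 − 2·116 − 2·122 + 6·87 = 10
ΔA = 10 − 2968 = -2958; ΔK = 87 − 580 = -493
Score = 5·(-2958) + (-3)·(-493) = -13311

-13311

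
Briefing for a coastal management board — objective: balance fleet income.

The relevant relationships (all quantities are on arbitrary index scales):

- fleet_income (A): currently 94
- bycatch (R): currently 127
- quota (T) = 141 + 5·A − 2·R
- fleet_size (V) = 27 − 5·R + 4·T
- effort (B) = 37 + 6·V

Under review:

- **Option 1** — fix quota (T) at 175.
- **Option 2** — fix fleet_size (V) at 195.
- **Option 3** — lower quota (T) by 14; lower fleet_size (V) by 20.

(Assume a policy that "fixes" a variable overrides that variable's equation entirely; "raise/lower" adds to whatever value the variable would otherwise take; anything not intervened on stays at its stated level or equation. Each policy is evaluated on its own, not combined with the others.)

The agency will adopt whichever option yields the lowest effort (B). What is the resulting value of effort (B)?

589

Option 1 (T := 175):
  A = 94
  R = 127
  T = 175
  V = 27 − 5·127 + 4·175 = 92
  B = 37 + 6·92 = 589
Option 2 (V := 195):
  A = 94
  R = 127
  T = 141 + 5·94 − 2·127 = 357
  V = 195
  B = 37 + 6·195 = 1207
Option 3 (T − 14, V − 20):
  A = 94
  R = 127
  T = 141 + 5·94 − 2·127 (−14 from intervention) = 343
  V = 27 − 5·127 + 4·343 (−20 from intervention) = 744
  B = 37 + 6·744 = 4501
Comparing — Option 1: B=589, Option 2: B=1207, Option 3: B=4501. Lowest is 589 (Option 1).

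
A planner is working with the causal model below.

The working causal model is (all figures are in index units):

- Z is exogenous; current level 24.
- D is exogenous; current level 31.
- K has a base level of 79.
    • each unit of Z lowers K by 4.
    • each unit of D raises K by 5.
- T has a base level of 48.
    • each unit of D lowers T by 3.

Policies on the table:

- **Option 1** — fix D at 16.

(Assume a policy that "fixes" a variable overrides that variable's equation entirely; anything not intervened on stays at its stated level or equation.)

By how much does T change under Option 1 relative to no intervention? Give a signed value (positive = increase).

Baseline:
  D = 31
  T = 48 − 3·31 = -45
Option 1 (D := 16):
  D = 16
  T = 48 − 3·16 = 0
Change in T: 0 − (-45) = 45

45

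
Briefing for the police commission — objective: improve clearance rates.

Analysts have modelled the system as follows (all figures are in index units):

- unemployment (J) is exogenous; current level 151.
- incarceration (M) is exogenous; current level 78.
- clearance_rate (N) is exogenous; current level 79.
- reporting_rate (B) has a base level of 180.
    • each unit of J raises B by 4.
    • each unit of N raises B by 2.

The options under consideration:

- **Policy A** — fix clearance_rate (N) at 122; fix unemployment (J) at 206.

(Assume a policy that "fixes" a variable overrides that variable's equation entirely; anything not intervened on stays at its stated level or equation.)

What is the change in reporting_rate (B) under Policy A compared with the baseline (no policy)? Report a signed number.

Baseline:
  J = 151
  N = 79
  B = 180 + 4·151 + 2·79 = 942
Policy A (N := 122, J := 206):
  J = 206
  N = 122
  B = 180 + 4·206 + 2·122 = 1248
Change in B: 1248 − 942 = 306

306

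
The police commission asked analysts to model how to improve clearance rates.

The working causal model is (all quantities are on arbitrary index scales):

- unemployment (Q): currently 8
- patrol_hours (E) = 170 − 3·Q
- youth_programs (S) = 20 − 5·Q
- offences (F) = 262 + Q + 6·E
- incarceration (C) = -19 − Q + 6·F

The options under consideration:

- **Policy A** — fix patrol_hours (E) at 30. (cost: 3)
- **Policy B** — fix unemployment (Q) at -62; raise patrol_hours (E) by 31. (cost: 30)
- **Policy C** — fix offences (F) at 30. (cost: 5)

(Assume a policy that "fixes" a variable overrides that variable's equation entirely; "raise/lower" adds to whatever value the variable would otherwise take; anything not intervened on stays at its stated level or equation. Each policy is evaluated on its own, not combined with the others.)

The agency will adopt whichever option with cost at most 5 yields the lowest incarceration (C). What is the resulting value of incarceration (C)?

153

Policy A (E := 30):
  Q = 8
  E = 30
  F = 262 + 8 + 6·30 = 450
  C = -19 − 8 + 6·450 = 2673
Policy C (F := 30):
  Q = 8
  E = 170 − 3·8 = 146
  F = 30
  C = -19 − 8 + 6·30 = 153
Comparing — Policy A: C=2673, Policy C: C=153. Lowest is 153 (Policy C).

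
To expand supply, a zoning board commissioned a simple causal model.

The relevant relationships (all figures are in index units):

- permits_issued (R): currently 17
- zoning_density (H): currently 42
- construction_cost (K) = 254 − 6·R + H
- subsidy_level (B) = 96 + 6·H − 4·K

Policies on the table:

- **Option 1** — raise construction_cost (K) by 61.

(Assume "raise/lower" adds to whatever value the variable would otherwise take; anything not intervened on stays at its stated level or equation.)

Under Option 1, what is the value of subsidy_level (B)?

-672

Option 1 (K + 61):
  R = 17
  H = 42
  K = 254 − 6·17 + 42 (+61 from intervention) = 255
  B = 96 + 6·42 − 4·255 = -672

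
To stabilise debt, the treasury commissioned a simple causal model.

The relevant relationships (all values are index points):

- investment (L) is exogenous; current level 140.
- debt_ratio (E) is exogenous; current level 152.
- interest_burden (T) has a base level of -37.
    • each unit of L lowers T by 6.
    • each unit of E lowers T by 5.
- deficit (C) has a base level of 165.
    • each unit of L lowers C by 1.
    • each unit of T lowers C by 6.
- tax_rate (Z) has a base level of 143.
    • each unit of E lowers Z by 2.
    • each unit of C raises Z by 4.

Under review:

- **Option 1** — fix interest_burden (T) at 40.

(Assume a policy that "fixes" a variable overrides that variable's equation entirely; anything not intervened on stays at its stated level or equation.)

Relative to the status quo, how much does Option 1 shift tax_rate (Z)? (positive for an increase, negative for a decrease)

-40248

Baseline:
  L = 140
  E = 152
  T = -37 − 6·140 − 5·152 = -1637
  C = 165 − 140 − 6·(-1637) = 9847
  Z = 143 − 2·152 + 4·9847 = 39227
Option 1 (T := 40):
  L = 140
  E = 152
  T = 40
  C = 165 − 140 − 6·40 = -215
  Z = 143 − 2·152 + 4·(-215) = -1021
Change in Z: -1021 − 39227 = -40248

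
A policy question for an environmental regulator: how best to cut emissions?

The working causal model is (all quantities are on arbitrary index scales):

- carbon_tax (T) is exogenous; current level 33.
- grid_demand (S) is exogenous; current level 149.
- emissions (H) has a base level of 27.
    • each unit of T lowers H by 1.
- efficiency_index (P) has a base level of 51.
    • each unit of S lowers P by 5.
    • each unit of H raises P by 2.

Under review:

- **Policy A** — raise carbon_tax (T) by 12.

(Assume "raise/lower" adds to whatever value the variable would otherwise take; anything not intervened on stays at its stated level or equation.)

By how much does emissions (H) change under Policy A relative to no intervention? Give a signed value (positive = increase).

Baseline:
  T = 33
  H = 27 − 33 = -6
Policy A (T + 12):
  T = 33 + 12 = 45
  H = 27 − 45 = -18
Change in H: -18 − (-6) = -12

-12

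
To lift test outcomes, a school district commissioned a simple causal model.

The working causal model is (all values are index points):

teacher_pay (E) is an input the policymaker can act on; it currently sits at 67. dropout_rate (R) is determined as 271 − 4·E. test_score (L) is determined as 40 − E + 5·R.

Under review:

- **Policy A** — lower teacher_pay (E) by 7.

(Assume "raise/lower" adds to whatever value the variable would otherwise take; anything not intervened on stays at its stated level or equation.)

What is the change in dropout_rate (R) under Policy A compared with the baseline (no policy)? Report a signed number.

Baseline:
  E = 67
  R = 271 − 4·67 = 3
Policy A (E − 7):
  E = 67 − 7 = 60
  R = 271 − 4·60 = 31
Change in R: 31 − 3 = 28

28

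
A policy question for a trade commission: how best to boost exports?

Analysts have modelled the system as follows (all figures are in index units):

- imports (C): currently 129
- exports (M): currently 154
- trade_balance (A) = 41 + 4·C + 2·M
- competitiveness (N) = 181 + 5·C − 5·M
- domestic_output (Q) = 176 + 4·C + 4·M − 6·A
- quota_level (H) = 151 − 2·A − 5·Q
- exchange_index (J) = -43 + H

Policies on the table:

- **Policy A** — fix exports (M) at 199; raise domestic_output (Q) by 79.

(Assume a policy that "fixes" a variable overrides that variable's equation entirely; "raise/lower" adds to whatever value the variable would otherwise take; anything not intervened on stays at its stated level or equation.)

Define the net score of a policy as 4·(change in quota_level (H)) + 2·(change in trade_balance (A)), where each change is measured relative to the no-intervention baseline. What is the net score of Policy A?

5080

Baseline:
  C = 129
  M = 154
  A = 41 + 4·129 + 2·154 = 865
  Q = 176 + 4·129 + 4·154 − 6·865 = -3882
  H = 151 − 2·865 − 5·(-3882) = 17831
Policy A (M := 199, Q + 79):
  C = 129
  M = 199
  A = 41 + 4·129 + 2·199 = 955
  Q = 176 + 4·129 + 4·199 − 6·955 (+79 from intervention) = -4163
  H = 151 − 2·955 − 5·(-4163) = 19056
ΔH = 19056 − 17831 = 1225; ΔA = 955 − 865 = 90
Score = 4·1225 + 2·90 = 5080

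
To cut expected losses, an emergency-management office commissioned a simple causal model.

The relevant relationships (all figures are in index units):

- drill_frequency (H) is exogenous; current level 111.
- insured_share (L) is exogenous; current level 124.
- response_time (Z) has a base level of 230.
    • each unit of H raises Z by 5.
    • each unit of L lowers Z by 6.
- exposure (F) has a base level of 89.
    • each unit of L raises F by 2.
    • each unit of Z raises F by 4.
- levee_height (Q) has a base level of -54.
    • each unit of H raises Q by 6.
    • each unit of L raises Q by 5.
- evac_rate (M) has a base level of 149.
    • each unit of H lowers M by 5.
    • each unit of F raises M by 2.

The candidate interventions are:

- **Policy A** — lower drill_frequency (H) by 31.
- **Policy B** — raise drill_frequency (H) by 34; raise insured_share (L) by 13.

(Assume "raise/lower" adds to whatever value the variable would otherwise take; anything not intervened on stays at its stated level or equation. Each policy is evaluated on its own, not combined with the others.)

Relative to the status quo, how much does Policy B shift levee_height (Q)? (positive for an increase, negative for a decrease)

269

Baseline:
  H = 111
  L = 124
  Q = -54 + 6·111 + 5·124 = 1232
Policy B (H + 34, L + 13):
  H = 111 + 34 = 145
  L = 124 + 13 = 137
  Q = -54 + 6·145 + 5·137 = 1501
Change in Q: 1501 − 1232 = 269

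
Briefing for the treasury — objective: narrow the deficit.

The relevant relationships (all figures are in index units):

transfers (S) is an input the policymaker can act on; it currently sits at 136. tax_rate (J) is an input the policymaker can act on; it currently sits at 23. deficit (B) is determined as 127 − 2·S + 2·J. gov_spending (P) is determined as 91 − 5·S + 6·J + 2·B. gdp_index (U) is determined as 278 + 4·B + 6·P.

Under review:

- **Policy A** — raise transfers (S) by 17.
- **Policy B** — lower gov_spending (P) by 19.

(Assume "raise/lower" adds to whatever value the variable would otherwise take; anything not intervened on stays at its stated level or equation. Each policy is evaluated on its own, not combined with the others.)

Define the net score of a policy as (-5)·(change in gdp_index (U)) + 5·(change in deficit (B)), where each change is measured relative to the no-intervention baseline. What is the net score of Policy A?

Baseline:
  S = 136
  J = 23
  B = 127 − 2·136 + 2·23 = -99
  P = 91 − 5·136 + 6·23 + 2·(-99) = -649
  U = 278 + 4·(-99) + 6·(-649) = -4012
Policy A (S + 17):
  S = 136 + 17 = 153
  J = 23
  B = 127 − 2·153 + 2·23 = -133
  P = 91 − 5·153 + 6·23 + 2·(-133) = -802
  U = 278 + 4·(-133) + 6·(-802) = -5066
ΔU = -5066 − (-4012) = -1054; ΔB = -133 − (-99) = -34
Score = (-5)·(-1054) + 5·(-34) = 5100

5100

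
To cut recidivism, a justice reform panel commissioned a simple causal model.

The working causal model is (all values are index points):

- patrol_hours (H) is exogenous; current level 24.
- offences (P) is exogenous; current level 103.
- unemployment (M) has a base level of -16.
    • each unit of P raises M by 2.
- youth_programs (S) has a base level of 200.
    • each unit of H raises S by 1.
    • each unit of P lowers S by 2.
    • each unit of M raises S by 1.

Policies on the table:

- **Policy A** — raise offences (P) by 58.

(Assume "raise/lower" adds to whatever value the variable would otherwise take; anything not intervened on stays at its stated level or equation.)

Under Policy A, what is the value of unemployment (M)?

306

Policy A (P + 58):
  P = 103 + 58 = 161
  M = -16 + 2·161 = 306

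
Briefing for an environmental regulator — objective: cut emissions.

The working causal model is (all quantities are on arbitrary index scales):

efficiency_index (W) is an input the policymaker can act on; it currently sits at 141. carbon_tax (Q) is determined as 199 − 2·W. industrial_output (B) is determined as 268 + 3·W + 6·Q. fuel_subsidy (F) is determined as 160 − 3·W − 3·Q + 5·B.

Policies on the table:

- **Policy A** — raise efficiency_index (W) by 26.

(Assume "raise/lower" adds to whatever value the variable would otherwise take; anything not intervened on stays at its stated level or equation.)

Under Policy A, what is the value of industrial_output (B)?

-41

Policy A (W + 26):
  W = 141 + 26 = 167
  Q = 199 − 2·167 = -135
  B = 268 + 3·167 + 6·(-135) = -41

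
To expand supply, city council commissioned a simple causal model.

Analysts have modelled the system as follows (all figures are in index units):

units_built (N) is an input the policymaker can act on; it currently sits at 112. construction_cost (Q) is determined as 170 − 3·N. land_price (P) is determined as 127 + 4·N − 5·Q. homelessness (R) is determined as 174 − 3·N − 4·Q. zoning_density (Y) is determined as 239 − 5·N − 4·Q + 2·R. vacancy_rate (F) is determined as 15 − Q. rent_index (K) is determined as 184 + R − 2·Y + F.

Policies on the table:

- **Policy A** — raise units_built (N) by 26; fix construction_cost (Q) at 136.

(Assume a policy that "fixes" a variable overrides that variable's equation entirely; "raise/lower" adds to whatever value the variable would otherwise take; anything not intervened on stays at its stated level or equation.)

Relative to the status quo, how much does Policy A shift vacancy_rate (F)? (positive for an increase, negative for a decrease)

-302

Baseline:
  N = 112
  Q = 170 − 3·112 = -166
  F = 15 − (-166) = 181
Policy A (N + 26, Q := 136):
  N = 112 + 26 = 138
  Q = 136
  F = 15 − 136 = -121
Change in F: -121 − 181 = -302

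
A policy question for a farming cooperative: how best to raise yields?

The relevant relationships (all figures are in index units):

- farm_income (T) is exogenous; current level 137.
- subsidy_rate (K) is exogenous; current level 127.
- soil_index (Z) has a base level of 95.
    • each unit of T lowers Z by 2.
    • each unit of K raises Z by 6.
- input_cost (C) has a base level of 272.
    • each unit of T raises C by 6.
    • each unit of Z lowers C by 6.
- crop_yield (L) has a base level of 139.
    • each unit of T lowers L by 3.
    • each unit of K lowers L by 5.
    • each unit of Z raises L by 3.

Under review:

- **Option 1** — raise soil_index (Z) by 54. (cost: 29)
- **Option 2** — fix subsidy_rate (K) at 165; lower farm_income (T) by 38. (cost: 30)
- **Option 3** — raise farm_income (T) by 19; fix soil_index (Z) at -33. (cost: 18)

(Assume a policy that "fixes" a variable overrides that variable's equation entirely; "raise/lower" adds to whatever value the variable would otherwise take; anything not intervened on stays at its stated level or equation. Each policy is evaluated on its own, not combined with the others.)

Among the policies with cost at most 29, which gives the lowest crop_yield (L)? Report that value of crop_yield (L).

Option 1 (Z + 54):
  T = 137
  K = 127
  Z = 95 − 2·137 + 6·127 (+54 from intervention) = 637
  L = 139 − 3·137 − 5·127 + 3·637 = 1004
Option 3 (T + 19, Z := -33):
  T = 137 + 19 = 156
  K = 127
  Z = -33
  L = 139 − 3·156 − 5·127 + 3·(-33) = -1063
Comparing — Option 1: L=1004, Option 3: L=-1063. Lowest is -1063 (Option 3).

-1063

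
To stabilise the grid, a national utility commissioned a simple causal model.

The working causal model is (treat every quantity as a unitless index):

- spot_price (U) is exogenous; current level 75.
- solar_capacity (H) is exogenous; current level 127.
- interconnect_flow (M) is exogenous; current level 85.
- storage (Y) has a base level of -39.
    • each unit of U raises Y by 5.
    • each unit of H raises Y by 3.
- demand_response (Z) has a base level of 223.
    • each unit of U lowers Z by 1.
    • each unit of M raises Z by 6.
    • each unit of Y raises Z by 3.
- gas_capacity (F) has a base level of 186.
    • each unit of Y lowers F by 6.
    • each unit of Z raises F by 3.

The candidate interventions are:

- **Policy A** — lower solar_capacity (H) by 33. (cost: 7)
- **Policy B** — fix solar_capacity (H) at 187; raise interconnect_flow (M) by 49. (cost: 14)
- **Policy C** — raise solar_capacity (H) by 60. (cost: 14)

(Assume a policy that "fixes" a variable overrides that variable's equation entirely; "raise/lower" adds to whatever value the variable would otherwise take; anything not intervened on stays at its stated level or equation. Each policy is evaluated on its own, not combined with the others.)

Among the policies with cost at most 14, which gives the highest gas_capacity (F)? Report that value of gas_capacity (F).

Policy A (H − 33):
  U = 75
  H = 127 − 33 = 94
  M = 85
  Y = -39 + 5·75 + 3·94 = 618
  Z = 223 − 75 + 6·85 + 3·618 = 2512
  F = 186 − 6·618 + 3·2512 = 4014
Policy B (H := 187, M + 49):
  U = 75
  H = 187
  M = 85 + 49 = 134
  Y = -39 + 5·75 + 3·187 = 897
  Z = 223 − 75 + 6·134 + 3·897 = 3643
  F = 186 − 6·897 + 3·3643 = 5733
Policy C (H + 60):
  U = 75
  H = 127 + 60 = 187
  M = 85
  Y = -39 + 5·75 + 3·187 = 897
  Z = 223 − 75 + 6·85 + 3·897 = 3349
  F = 186 − 6·897 + 3·3349 = 4851
Comparing — Policy A: F=4014, Policy B: F=5733, Policy C: F=4851. Highest is 5733 (Policy B).

5733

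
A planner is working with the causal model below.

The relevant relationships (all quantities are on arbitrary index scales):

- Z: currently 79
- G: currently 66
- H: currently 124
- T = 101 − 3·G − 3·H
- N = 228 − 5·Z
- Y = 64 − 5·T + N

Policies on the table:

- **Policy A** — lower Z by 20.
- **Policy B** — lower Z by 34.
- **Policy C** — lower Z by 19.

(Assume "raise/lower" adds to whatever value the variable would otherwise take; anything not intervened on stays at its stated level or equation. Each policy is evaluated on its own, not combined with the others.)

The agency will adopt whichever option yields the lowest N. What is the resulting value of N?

-72

Policy A (Z − 20):
  Z = 79 − 20 = 59
  N = 228 − 5·59 = -67
Policy B (Z − 34):
  Z = 79 − 34 = 45
  N = 228 − 5·45 = 3
Policy C (Z − 19):
  Z = 79 − 19 = 60
  N = 228 − 5·60 = -72
Comparing — Policy A: N=-67, Policy B: N=3, Policy C: N=-72. Lowest is -72 (Policy C).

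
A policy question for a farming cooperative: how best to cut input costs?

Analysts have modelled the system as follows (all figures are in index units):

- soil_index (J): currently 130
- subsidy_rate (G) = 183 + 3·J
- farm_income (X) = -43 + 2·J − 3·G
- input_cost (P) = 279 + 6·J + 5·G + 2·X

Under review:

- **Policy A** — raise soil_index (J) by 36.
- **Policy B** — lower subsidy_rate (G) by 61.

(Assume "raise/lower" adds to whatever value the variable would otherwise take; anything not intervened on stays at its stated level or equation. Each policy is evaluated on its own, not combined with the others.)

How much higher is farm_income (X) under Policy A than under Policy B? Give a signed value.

Policy A (J + 36):
  J = 130 + 36 = 166
  G = 183 + 3·166 = 681
  X = -43 + 2·166 − 3·681 = -1754
Policy B (G − 61):
  J = 130
  G = 183 + 3·130 (−61 from intervention) = 512
  X = -43 + 2·130 − 3·512 = -1319
X: -1754 − (-1319) = -435

-435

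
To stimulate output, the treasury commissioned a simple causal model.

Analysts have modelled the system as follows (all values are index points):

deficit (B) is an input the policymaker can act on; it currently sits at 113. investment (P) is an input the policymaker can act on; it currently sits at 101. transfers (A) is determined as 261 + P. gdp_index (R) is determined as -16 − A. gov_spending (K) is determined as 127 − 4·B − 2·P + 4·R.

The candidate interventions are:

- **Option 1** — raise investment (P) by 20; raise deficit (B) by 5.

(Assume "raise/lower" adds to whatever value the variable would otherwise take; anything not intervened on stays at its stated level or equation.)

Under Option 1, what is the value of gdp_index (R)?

Option 1 (P + 20, B + 5):
  P = 101 + 20 = 121
  A = 261 + 121 = 382
  R = -16 − 382 = -398

-398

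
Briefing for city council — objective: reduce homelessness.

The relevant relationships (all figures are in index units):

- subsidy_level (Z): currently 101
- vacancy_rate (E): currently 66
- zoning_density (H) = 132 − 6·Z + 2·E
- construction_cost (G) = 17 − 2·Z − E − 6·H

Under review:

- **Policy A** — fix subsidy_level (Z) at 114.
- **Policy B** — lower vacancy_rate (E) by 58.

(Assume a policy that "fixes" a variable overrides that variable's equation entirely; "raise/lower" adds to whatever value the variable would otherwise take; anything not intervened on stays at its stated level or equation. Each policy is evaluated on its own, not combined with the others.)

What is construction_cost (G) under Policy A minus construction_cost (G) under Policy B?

Policy A (Z := 114):
  Z = 114
  E = 66
  H = 132 − 6·114 + 2·66 = -420
  G = 17 − 2·114 − 66 − 6·(-420) = 2243
Policy B (E − 58):
  Z = 101
  E = 66 − 58 = 8
  H = 132 − 6·101 + 2·8 = -458
  G = 17 − 2·101 − 8 − 6·(-458) = 2555
G: 2243 − 2555 = -312

-312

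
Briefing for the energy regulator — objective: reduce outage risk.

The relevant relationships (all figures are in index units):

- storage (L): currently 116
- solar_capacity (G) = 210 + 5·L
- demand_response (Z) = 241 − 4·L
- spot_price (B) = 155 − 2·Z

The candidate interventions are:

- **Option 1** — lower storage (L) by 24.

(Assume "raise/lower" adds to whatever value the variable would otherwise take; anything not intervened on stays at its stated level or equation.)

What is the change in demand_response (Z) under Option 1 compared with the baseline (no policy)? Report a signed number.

Baseline:
  L = 116
  Z = 241 − 4·116 = -223
Option 1 (L − 24):
  L = 116 − 24 = 92
  Z = 241 − 4·92 = -127
Change in Z: -127 − (-223) = 96

96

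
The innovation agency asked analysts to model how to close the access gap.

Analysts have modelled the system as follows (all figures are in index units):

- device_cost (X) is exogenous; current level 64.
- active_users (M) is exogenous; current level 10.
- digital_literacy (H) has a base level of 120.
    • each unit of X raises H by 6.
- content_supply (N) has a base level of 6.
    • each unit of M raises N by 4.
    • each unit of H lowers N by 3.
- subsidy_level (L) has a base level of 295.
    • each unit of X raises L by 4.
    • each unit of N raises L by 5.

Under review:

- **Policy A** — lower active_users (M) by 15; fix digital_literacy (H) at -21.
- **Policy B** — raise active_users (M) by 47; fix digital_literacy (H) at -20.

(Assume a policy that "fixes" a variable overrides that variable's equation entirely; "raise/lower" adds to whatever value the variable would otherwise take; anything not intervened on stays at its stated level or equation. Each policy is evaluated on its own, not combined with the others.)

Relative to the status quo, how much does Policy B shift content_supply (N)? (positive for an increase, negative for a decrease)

1760

Baseline:
  X = 64
  M = 10
  H = 120 + 6·64 = 504
  N = 6 + 4·10 − 3·504 = -1466
Policy B (M + 47, H := -20):
  X = 64
  M = 10 + 47 = 57
  H = -20
  N = 6 + 4·57 − 3·(-20) = 294
Change in N: 294 − (-1466) = 1760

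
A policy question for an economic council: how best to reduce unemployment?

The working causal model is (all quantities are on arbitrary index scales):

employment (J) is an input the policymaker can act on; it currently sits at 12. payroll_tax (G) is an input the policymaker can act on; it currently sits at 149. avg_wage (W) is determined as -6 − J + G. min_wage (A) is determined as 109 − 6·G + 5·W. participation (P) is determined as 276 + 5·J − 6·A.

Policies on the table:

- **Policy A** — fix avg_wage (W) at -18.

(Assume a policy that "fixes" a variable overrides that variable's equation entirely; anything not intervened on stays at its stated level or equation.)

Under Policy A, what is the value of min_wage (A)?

-875

Policy A (W := -18):
  J = 12
  G = 149
  W = -18
  A = 109 − 6·149 + 5·(-18) = -875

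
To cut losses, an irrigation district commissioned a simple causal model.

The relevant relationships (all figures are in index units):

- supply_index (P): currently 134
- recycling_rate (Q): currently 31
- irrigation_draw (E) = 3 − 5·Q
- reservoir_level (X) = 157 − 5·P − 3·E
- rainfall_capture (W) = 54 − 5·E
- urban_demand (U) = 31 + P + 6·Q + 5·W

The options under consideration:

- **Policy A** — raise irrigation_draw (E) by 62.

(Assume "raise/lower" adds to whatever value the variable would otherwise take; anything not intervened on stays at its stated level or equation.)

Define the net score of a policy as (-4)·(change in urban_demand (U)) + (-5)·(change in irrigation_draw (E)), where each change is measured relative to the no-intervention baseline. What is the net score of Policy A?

Baseline:
  P = 134
  Q = 31
  E = 3 − 5·31 = -152
  W = 54 − 5·(-152) = 814
  U = 31 + 134 + 6·31 + 5·814 = 4421
Policy A (E + 62):
  P = 134
  Q = 31
  E = 3 − 5·31 (+62 from intervention) = -90
  W = 54 − 5·(-90) = 504
  U = 31 + 134 + 6·31 + 5·504 = 2871
ΔU = 2871 − 4421 = -1550; ΔE = -90 − (-152) = 62
Score = (-4)·(-1550) + (-5)·62 = 5890

5890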